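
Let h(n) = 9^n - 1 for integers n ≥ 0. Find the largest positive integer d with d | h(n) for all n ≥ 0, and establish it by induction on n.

d = 8

Computing the first values: h(0) = 0 and h(1) = 8; gcd(0, 8) = 8, so d ≤ 8.
We prove 8 | 9^n - 1 for all n ≥ 0 by induction on n.
Base step (n = 0): h(0) = 0 = 8·(0), so 8 | h(0).
Suppose the result is true for n = p, i.e. 8 | h(p). Then
h(p+1) = 9^(p+1) - 1 = 9·(9^p - 1) + 8 = 9·h(p) + 8. The first term is divisible by 8 by the inductive hypothesis, and 8 is divisible by 8. Hence 8 | h(p+1).
Hence, by induction on n, the claim holds for every n ≥ 0.
Therefore the largest such d is 8.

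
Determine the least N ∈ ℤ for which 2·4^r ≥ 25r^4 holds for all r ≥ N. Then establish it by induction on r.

N = 8

At r = 7: 32768 < 60025, so the inequality fails and N ≥ 8. We prove 2·4^r ≥ 25r^4 for all r ≥ 8.
Base case (r = 8): 2·4^r = 131072 and 25r^4 = 102400, so 131072 ≥ 102400.
Inductive step: assume the claim holds for r = j, so 2·4^j ≥ 25j^4.
Then 2·4^(j + 1) = 4·(2·4^j) ≥ 4·(25j^4).
Also, for j ≥ 8 we have 4·(25j^4) ≥ 25(j+1)^4, since 4 ≥ (1 + 1/j)^4 for all j ≥ 8.
Combining, 2·4^(j + 1) ≥ 25(j+1)^4.
This completes the induction.
Hence the smallest such N is 8.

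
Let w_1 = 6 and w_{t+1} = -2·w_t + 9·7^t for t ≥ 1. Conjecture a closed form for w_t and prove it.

Computing the first terms: w_1 = 6, w_2 = 51, w_3 = 339. This suggests w_t = -(-2)^(t - 1) + 7^t.
When t = 1: the formula gives 6 = 6 = w_1.
Inductive step: assume the claim holds for t = k, so w_k = -(-2)^(k - 1) + 7^k.
Then w_{k+1} = -2·w_k + 9·7^k = -2·(-(-2)^(k - 1) + 7^k) + 9·7^k = -(-2)^k + 7^(k + 1) = -(-2)^((k+1) - 1) + 7^(k+1),
which is the claimed formula at t = k+1.
This completes the induction.

w_t = -(-2)^(t - 1) + 7^t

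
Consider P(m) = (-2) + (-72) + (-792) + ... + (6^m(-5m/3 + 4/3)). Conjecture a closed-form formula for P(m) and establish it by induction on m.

P(m) = 2·6^m(-m + 1) - 2

We claim P(m) = 2·6^m(-m + 1) - 2 for all m ≥ 1.
Base step (m = 1): P(1) = -2, and the closed form gives -2. They agree.
Suppose the result is true for m = i, so P(i) = 2·6^i(-i + 1) - 2.
Then P(i+1) = P(i) + (6^i(-10i - 2)) = (2·6^i(-i + 1) - 2) + (6^i(-10i - 2)).
Simplifying, P(i+1) = -12·6^i·i - 2 = 2·6^(i+1)(-(i+1) + 1) - 2,
which is the closed form with m = i+1.
By induction, the statement is established for all m ≥ 1.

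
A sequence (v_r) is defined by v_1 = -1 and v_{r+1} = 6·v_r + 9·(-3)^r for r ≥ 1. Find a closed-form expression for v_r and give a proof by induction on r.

Computing the first terms: v_1 = -1, v_2 = -33, v_3 = -117. This suggests v_r = -(-3)^r - 4·6^(r - 1).
Base step (r = 1): the formula gives -1 = -1 = v_1.
Inductive step: suppose the statement holds for some p ≥ 1, so v_p = -(-3)^p - 4·6^(p - 1).
Then v_{p+1} = 6·v_p + 9·(-3)^p = 6·(-(-3)^p - 4·6^(p - 1)) + 9·(-3)^p = -(-3)^(p + 1) - 4·6^p = -(-3)^(p+1) - 4·6^((p+1) - 1),
which is the claimed formula at r = p+1.
By induction, the statement is established for all r ≥ 1.

v_r = -(-3)^r - 4·6^(r - 1)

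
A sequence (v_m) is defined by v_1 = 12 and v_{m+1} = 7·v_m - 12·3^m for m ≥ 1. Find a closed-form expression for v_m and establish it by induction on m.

Computing the first terms: v_1 = 12, v_2 = 48, v_3 = 228. This suggests v_m = 3^(m + 1) + 3·7^(m - 1).
Base case (m = 1): the formula gives 12 = 12 = v_1.
Inductive step: suppose the statement holds for some r ≥ 1, so v_r = 3^(r + 1) + 3·7^(r - 1).
Then v_{r+1} = 7·v_r - 12·3^r = 7·(3^(r + 1) + 3·7^(r - 1)) - 12·3^r = 3^(r + 2) + 3·7^r = 3^((r+1) + 1) + 3·7^((r+1) - 1),
which is the claimed formula at m = r+1.
Hence, by induction on m, the claim holds for every m ≥ 1.

v_m = 3^(m + 1) + 3·7^(m - 1)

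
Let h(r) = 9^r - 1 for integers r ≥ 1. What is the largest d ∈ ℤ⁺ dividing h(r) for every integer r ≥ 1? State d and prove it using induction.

d = 8

Computing the first values: h(1) = 8 and h(2) = 80; gcd(8, 80) = 8, so d ≤ 8.
We prove 8 | 9^r - 1 for all r ≥ 1 by induction on r.
Base case (r = 1): h(1) = 8 = 8·(1), so 8 | h(1).
Suppose the result is true for r = m, i.e. 8 | h(m). Then
9^{m+1} − 1^{m+1} = 9·9^m − 1·1^m = 9·(9^m − 1^m) + (8)·1^m. The first term is divisible by 8 by the inductive hypothesis, and the second term (8)·1^m is divisible by 8 since 8 | 8. Hence 8 | h(m+1).
This completes the induction.
Therefore the largest such d is 8.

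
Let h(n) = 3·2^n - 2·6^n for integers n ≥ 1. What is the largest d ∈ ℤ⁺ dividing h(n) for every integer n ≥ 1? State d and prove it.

d = 6

Computing the first values: h(1) = -6 and h(2) = -60; gcd(-6, -60) = 6, so d ≤ 6.
We prove 6 | 3·2^n - 2·6^n for all n ≥ 1 by induction on n.
Base step (n = 1): h(1) = -6 = 6·(-1), so 6 | h(1).
Inductive step: suppose the statement holds for some i ≥ 1, i.e. 6 | h(i). Then
h(i+1) − 6·h(i) = (3·2^(i+1) - 2·6^(i+1)) − 6·(3·2^i - 2·6^i) = (3)·2^i·(2 − 6) = (-12)·2^i. Since 6 | h(i) by the inductive hypothesis, 6 | 6·h(i); and 6 | -12 since -12 = 6·-2. Therefore 6 | h(i+1).
By induction, the statement is established for all n ≥ 1.
Therefore the largest such d is 6.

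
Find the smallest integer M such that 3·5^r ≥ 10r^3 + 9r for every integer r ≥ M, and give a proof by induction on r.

M = 3

At r = 2: 75 < 98, so the inequality fails and M ≥ 3. We prove 3·5^r ≥ 10r^3 + 9r for all r ≥ 3.
When r = 3: 3·5^r = 375 and 10r^3 + 9r = 297, so 375 ≥ 297.
Inductive step: suppose the statement holds for some i ≥ 3, so 3·5^i ≥ 10i^3 + 9i.
Then 3·5^(i + 1) = 5·(3·5^i) ≥ 5·(10i^3 + 9i).
Also, for i ≥ 3 we have 5·(10i^3 + 9i) ≥ 10(i+1)^3 + 9(i+1), since 5·(10i^3 + 9i) − (10(i+1)^3 + 9(i+1)) = 40i^3 - 30i^2 + 6i - 19, which is nonnegative for all i ≥ 3.
Combining, 3·5^(i + 1) ≥ 10(i+1)^3 + 9(i+1).
By induction, the statement is established for all r ≥ 3.
Hence the smallest such M is 3.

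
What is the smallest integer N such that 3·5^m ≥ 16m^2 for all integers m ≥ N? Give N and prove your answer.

N = 2

At m = 1: 15 < 16, so the inequality fails and N ≥ 2. We prove 3·5^m ≥ 16m^2 for all m ≥ 2.
Base step (m = 2): 3·5^m = 75 and 16m^2 = 64, so 75 ≥ 64.
For the inductive step, assume it holds for an arbitrary p ≥ 2, so 3·5^p ≥ 16p^2.
Then 3·5^(p + 1) = 5·(3·5^p) ≥ 5·(16p^2).
Also, for p ≥ 2 we have 5·(16p^2) ≥ 16(p+1)^2, since 5 ≥ (1 + 1/p)^2 for all p ≥ 2.
Combining, 3·5^(p + 1) ≥ 16(p+1)^2.
Hence, by induction on m, the claim holds for every m ≥ 2.
Hence the smallest such N is 2.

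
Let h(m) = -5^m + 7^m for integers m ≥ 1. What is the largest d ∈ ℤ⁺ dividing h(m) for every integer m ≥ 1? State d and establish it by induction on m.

Computing the first values: h(1) = 2 and h(2) = 24; gcd(2, 24) = 2, so d ≤ 2.
We prove 2 | -5^m + 7^m for all m ≥ 1 by induction on m.
Base case (m = 1): h(1) = 2 = 2·(1), so 2 | h(1).
For the inductive step, assume it holds for an arbitrary r ≥ 1, i.e. 2 | h(r). Then
7^{r+1} − 5^{r+1} = 7·7^r − 5·5^r = 7·(7^r − 5^r) + (2)·5^r. The first term is divisible by 2 by the inductive hypothesis, and the second term (2)·5^r is divisible by 2 since 2 | 2. Hence 2 | h(r+1).
By the principle of mathematical induction, the result holds for all m ≥ 1.
Therefore the largest such d is 2.

d = 2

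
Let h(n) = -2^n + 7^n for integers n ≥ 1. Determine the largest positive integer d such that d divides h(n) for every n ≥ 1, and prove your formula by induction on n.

Computing the first values: h(1) = 5 and h(2) = 45; gcd(5, 45) = 5, so d ≤ 5.
We prove 5 | -2^n + 7^n for all n ≥ 1 by induction on n.
Base step (n = 1): h(1) = 5 = 5·(1), so 5 | h(1).
Inductive step: suppose the statement holds for some k ≥ 1, i.e. 5 | h(k). Then
7^{k+1} − 2^{k+1} = 7·7^k − 2·2^k = 7·(7^k − 2^k) + (5)·2^k. The first term is divisible by 5 by the inductive hypothesis, and the second term (5)·2^k is divisible by 5 since 5 | 5. Hence 5 | h(k+1).
By induction, the statement is established for all n ≥ 1.
Therefore the largest such d is 5.

d = 5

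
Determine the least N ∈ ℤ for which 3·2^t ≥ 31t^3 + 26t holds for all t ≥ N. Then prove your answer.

At t = 15: 98304 < 105015, so the inequality fails and N ≥ 16. We prove 3·2^t ≥ 31t^3 + 26t for all t ≥ 16.
For the base case t = 16: 3·2^t = 196608 and 31t^3 + 26t = 127392, so 196608 ≥ 127392.
For the inductive step, assume it holds for an arbitrary j ≥ 16, so 3·2^j ≥ 31j^3 + 26j.
Then 3·2^(j + 1) = 2·(3·2^j) ≥ 2·(31j^3 + 26j).
Also, for j ≥ 16 we have 2·(31j^3 + 26j) ≥ 31(j+1)^3 + 26(j+1), since 2·(31j^3 + 26j) − (31(j+1)^3 + 26(j+1)) = 31j^3 - 93j^2 - 67j - 57, which is nonnegative for all j ≥ 16.
Combining, 3·2^(j + 1) ≥ 31(j+1)^3 + 26(j+1).
By the principle of mathematical induction, the result holds for all t ≥ 16.
Hence the smallest such N is 16.

N = 16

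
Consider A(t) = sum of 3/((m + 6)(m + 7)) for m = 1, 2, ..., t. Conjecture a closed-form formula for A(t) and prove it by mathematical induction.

We claim A(t) = 3t/(7(t + 7)) for all t ≥ 1.
Base step (t = 1): A(1) = 3/56, and the closed form gives 3/56. They agree.
Inductive step: suppose the statement holds for some m ≥ 1, so A(m) = 3m/(7(m + 7)).
Then A(m+1) = A(m) + (3/((m + 7)(m + 8))) = (3m/(7(m + 7))) + (3/((m + 7)(m + 8))).
Simplifying, A(m+1) = 3(m + 1)/(7(m + 8)) = 3(m+1)/(7((m+1) + 7)),
which is the closed form with t = m+1.
Hence, by induction on t, the claim holds for every t ≥ 1.

A(t) = 3t/(7(t + 7))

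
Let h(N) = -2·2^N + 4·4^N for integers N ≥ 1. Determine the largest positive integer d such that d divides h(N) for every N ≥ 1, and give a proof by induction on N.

Computing the first values: h(1) = 12 and h(2) = 56; gcd(12, 56) = 4, so d ≤ 4.
We prove 4 | -2·2^N + 4·4^N for all N ≥ 1 by induction on N.
For the base case N = 1: h(1) = 12 = 4·(3), so 4 | h(1).
Inductive step: assume the claim holds for N = r, i.e. 4 | h(r). Then
h(r+1) − 4·h(r) = (-2·2^(r+1) + 4·4^(r+1)) − 4·(-2·2^r + 4·4^r) = (-2)·2^r·(2 − 4) = (4)·2^r. Since 4 | h(r) by the inductive hypothesis, 4 | 4·h(r); and 4 | 4 since 4 = 4·1. Therefore 4 | h(r+1).
By induction, the statement is established for all N ≥ 1.
Therefore the largest such d is 4.

d = 4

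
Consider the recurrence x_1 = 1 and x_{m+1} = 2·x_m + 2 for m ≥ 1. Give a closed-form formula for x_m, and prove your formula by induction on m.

Computing the first terms: x_1 = 1, x_2 = 4, x_3 = 10. This suggests x_m = 3·2^(m - 1) - 2.
For the base case m = 1: the formula gives 1 = 1 = x_1.
Suppose the result is true for m = r, so x_r = 3·2^(r - 1) - 2.
Then x_{r+1} = 2·x_r + 2 = 2·(3·2^(r - 1) - 2) + 2 = 3·2^r - 2 = 3·2^((r+1) - 1) - 2,
which is the claimed formula at m = r+1.
By induction, the statement is established for all m ≥ 1.

x_m = 3·2^(m - 1) - 2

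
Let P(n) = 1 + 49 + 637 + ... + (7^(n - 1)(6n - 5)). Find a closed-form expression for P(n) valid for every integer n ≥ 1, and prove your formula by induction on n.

P(n) = 7^n(n - 1) + 1

We claim P(n) = 7^n(n - 1) + 1 for all n ≥ 1.
For the base case n = 1: P(1) = 1, and the closed form gives 1. They agree.
Inductive step: suppose the statement holds for some r ≥ 1, so P(r) = 7^r(r - 1) + 1.
Then P(r+1) = P(r) + (7^r(6r + 1)) = (7^r(r - 1) + 1) + (7^r(6r + 1)).
Simplifying, P(r+1) = 7^(r + 1)r + 1 = 7^(r+1)((r+1) - 1) + 1,
which is the closed form with n = r+1.
By the principle of mathematical induction, the result holds for all n ≥ 1.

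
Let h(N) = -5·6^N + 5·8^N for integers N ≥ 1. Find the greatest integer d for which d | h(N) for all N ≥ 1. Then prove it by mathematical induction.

Computing the first values: h(1) = 10 and h(2) = 140; gcd(10, 140) = 10, so d ≤ 10.
We prove 10 | -5·6^N + 5·8^N for all N ≥ 1 by induction on N.
Base step (N = 1): h(1) = 10 = 10·(1), so 10 | h(1).
For the inductive step, assume it holds for an arbitrary p ≥ 1, i.e. 10 | h(p). Then
h(p+1) − 8·h(p) = (-5·6^(p+1) + 5·8^(p+1)) − 8·(-5·6^p + 5·8^p) = (-5)·6^p·(6 − 8) = (10)·6^p. Since 10 | h(p) by the inductive hypothesis, 10 | 8·h(p); and 10 | 10 since 10 = 10·1. Therefore 10 | h(p+1).
This completes the induction.
Therefore the largest such d is 10.

d = 10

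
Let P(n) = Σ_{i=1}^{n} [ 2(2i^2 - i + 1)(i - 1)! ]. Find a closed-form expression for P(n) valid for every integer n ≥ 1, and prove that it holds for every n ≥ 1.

We claim P(n) = (4n + 2)n! - 2 for all n ≥ 1.
When n = 1: P(1) = 4, and the closed form gives 4. They agree.
For the inductive step, assume it holds for an arbitrary i ≥ 1, so P(i) = (4i + 2)i! - 2.
Then P(i+1) = P(i) + (2(2i^2 + 3i + 2)i!) = ((4i + 2)i! - 2) + (2(2i^2 + 3i + 2)i!).
Simplifying, P(i+1) = (4(i+1) + 2)(i+1)! - 2,
which is the closed form with n = i+1.
By induction, the statement is established for all n ≥ 1.

P(n) = (4n + 2)n! - 2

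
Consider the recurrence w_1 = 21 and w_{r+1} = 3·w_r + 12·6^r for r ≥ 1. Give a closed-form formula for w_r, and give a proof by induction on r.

Computing the first terms: w_1 = 21, w_2 = 135, w_3 = 837. This suggests w_r = -3^r + 4·6^r.
When r = 1: the formula gives 21 = 21 = w_1.
For the inductive step, assume it holds for an arbitrary j ≥ 1, so w_j = -3^j + 4·6^j.
Then w_{j+1} = 3·w_j + 12·6^j = 3·(-3^j + 4·6^j) + 12·6^j = -3^(j + 1) + 4·6^(j + 1),
which is the claimed formula at r = j+1.
By induction, the statement is established for all r ≥ 1.

w_r = -3^r + 4·6^r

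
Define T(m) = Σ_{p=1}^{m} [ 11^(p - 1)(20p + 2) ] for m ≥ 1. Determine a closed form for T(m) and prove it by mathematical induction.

We claim T(m) = 2·11^m·m for all m ≥ 1.
For the base case m = 1: T(1) = 22, and the closed form gives 22. They agree.
Inductive step: suppose the statement holds for some p ≥ 1, so T(p) = 2·11^p·p.
Then T(p+1) = T(p) + (11^p(20p + 22)) = (2·11^p·p) + (11^p(20p + 22)).
Simplifying, T(p+1) = 22·11^p(p + 1) = 2·11^(p+1)·(p+1),
which is the closed form with m = p+1.
This completes the induction.

T(m) = 2·11^m·m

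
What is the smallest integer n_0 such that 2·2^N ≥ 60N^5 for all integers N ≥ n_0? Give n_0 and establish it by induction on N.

n_0 = 30

At N = 29: 1073741824 < 1230668940, so the inequality fails and n_0 ≥ 30. We prove 2·2^N ≥ 60N^5 for all N ≥ 30.
When N = 30: 2·2^N = 2147483648 and 60N^5 = 1458000000, so 2147483648 ≥ 1458000000.
For the inductive step, assume it holds for an arbitrary i ≥ 30, so 2·2^i ≥ 60i^5.
Then 2·2^(i + 1) = 2·(2·2^i) ≥ 2·(60i^5).
Also, for i ≥ 30 we have 2·(60i^5) ≥ 60(i+1)^5, since 2 ≥ (1 + 1/i)^5 for all i ≥ 30.
Combining, 2·2^(i + 1) ≥ 60(i+1)^5.
This completes the induction.
Hence the smallest such n_0 is 30.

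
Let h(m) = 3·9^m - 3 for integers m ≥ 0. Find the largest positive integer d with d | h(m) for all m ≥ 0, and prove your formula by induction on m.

Computing the first values: h(0) = 0 and h(1) = 24; gcd(0, 24) = 24, so d ≤ 24.
We prove 24 | 3·9^m - 3 for all m ≥ 0 by induction on m.
When m = 0: h(0) = 0 = 24·(0), so 24 | h(0).
For the inductive step, assume it holds for an arbitrary i ≥ 0, i.e. 24 | h(i). Then
h(i+1) = 3·9^(i+1) - 3 = 9·(3·9^i - 3) + 24 = 9·h(i) + 24. The first term is divisible by 24 by the inductive hypothesis, and 24 is divisible by 24. Hence 24 | h(i+1).
This completes the induction.
Therefore the largest such d is 24.

d = 24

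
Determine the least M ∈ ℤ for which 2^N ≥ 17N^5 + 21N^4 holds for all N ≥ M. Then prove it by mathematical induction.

At N = 28: 268435456 < 305484032, so the inequality fails and M ≥ 29. We prove 2^N ≥ 17N^5 + 21N^4 for all N ≥ 29.
Base case (N = 29): 2^N = 536870912 and 17N^5 + 21N^4 = 363542434, so 536870912 ≥ 363542434.
Inductive step: assume the claim holds for N = m, so 2^m ≥ 17m^5 + 21m^4.
Then 2^(m + 1) = 2·(2^m) ≥ 2·(17m^5 + 21m^4).
Also, for m ≥ 29 we have 2·(17m^5 + 21m^4) ≥ 17(m+1)^5 + 21(m+1)^4, since 2·(17m^5 + 21m^4) − (17(m+1)^5 + 21(m+1)^4) = 17m^5 - 64m^4 - 254m^3 - 296m^2 - 169m - 38, which is nonnegative for all m ≥ 29.
Combining, 2^(m + 1) ≥ 17(m+1)^5 + 21(m+1)^4.
By the principle of mathematical induction, the result holds for all N ≥ 29.
Hence the smallest such M is 29.

M = 29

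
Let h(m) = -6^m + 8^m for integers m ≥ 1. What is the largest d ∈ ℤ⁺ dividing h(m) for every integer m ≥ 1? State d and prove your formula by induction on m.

Computing the first values: h(1) = 2 and h(2) = 28; gcd(2, 28) = 2, so d ≤ 2.
We prove 2 | -6^m + 8^m for all m ≥ 1 by induction on m.
Base case (m = 1): h(1) = 2 = 2·(1), so 2 | h(1).
For the inductive step, assume it holds for an arbitrary p ≥ 1, i.e. 2 | h(p). Then
8^{p+1} − 6^{p+1} = 8·8^p − 6·6^p = 8·(8^p − 6^p) + (2)·6^p. The first term is divisible by 2 by the inductive hypothesis, and the second term (2)·6^p is divisible by 2 since 2 | 2. Hence 2 | h(p+1).
By the principle of mathematical induction, the result holds for all m ≥ 1.
Therefore the largest such d is 2.

d = 2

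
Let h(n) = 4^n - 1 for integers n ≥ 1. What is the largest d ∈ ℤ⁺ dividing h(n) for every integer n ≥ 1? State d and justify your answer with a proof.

Computing the first values: h(1) = 3 and h(2) = 15; gcd(3, 15) = 3, so d ≤ 3.
We prove 3 | 4^n - 1 for all n ≥ 1 by induction on n.
When n = 1: h(1) = 3 = 3·(1), so 3 | h(1).
Suppose the result is true for n = p, i.e. 3 | h(p). Then
4^{p+1} − 1^{p+1} = 4·4^p − 1·1^p = 4·(4^p − 1^p) + (3)·1^p. The first term is divisible by 3 by the inductive hypothesis, and the second term (3)·1^p is divisible by 3 since 3 | 3. Hence 3 | h(p+1).
By induction, the statement is established for all n ≥ 1.
Therefore the largest such d is 3.

d = 3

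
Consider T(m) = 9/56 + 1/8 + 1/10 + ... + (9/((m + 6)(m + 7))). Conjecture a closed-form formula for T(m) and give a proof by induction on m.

T(m) = 9m/(7(m + 7))

We claim T(m) = 9m/(7(m + 7)) for all m ≥ 1.
When m = 1: T(1) = 9/56, and the closed form gives 9/56. They agree.
Inductive step: assume the claim holds for m = r, so T(r) = 9r/(7(r + 7)).
Then T(r+1) = T(r) + (9/((r + 7)(r + 8))) = (9r/(7(r + 7))) + (9/((r + 7)(r + 8))).
Simplifying, T(r+1) = 9(r + 1)/(7(r + 8)) = 9(r+1)/(7((r+1) + 7)),
which is the closed form with m = r+1.
By induction, the statement is established for all m ≥ 1.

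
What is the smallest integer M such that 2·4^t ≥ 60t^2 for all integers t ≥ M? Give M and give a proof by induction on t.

M = 5

At t = 4: 512 < 960, so the inequality fails and M ≥ 5. We prove 2·4^t ≥ 60t^2 for all t ≥ 5.
When t = 5: 2·4^t = 2048 and 60t^2 = 1500, so 2048 ≥ 1500.
For the inductive step, assume it holds for an arbitrary j ≥ 5, so 2·4^j ≥ 60j^2.
Then 2·4^(j + 1) = 4·(2·4^j) ≥ 4·(60j^2).
Also, for j ≥ 5 we have 4·(60j^2) ≥ 60(j+1)^2, since 4 ≥ (1 + 1/j)^2 for all j ≥ 5.
Combining, 2·4^(j + 1) ≥ 60(j+1)^2.
By induction, the statement is established for all t ≥ 5.
Hence the smallest such M is 5.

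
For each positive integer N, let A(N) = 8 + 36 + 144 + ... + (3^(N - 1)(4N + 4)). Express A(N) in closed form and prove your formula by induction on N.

A(N) = 3^N(2N + 1) - 1

We claim A(N) = 3^N(2N + 1) - 1 for all N ≥ 1.
For the base case N = 1: A(1) = 8, and the closed form gives 8. They agree.
For the inductive step, assume it holds for an arbitrary k ≥ 1, so A(k) = 3^k(2k + 1) - 1.
Then A(k+1) = A(k) + (4·3^k(k + 2)) = (3^k(2k + 1) - 1) + (4·3^k(k + 2)).
Simplifying, A(k+1) = 6·3^k·k + 9·3^k - 1 = 3^(k+1)(2(k+1) + 1) - 1,
which is the closed form with N = k+1.
Hence, by induction on N, the claim holds for every N ≥ 1.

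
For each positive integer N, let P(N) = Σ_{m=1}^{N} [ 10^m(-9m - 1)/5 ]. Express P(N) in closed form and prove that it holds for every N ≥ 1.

P(N) = -2·10^N·N

We claim P(N) = -2·10^N·N for all N ≥ 1.
For the base case N = 1: P(1) = -20, and the closed form gives -20. They agree.
Inductive step: assume the claim holds for N = m, so P(m) = -2·10^m·m.
Then P(m+1) = P(m) + (10^m(-18m - 20)) = (-2·10^m·m) + (10^m(-18m - 20)).
Simplifying, P(m+1) = 20·10^m(-m - 1) = -2·10^(m+1)·(m+1),
which is the closed form with N = m+1.
This completes the induction.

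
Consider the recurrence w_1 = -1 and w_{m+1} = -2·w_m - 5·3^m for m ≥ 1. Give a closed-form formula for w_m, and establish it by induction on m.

w_m = -(-2)^m - 3^m

Computing the first terms: w_1 = -1, w_2 = -13, w_3 = -19. This suggests w_m = -(-2)^m - 3^m.
When m = 1: the formula gives -1 = -1 = w_1.
Inductive step: assume the claim holds for m = k, so w_k = -(-2)^k - 3^k.
Then w_{k+1} = -2·w_k - 5·3^k = -2·(-(-2)^k - 3^k) - 5·3^k = -(-2)^(k + 1) - 3^(k + 1),
which is the claimed formula at m = k+1.
By the principle of mathematical induction, the result holds for all m ≥ 1.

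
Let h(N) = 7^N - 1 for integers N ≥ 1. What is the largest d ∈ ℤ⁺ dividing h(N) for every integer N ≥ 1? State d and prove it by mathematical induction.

d = 6

Computing the first values: h(1) = 6 and h(2) = 48; gcd(6, 48) = 6, so d ≤ 6.
We prove 6 | 7^N - 1 for all N ≥ 1 by induction on N.
When N = 1: h(1) = 6 = 6·(1), so 6 | h(1).
For the inductive step, assume it holds for an arbitrary p ≥ 1, i.e. 6 | h(p). Then
7^{p+1} − 1^{p+1} = 7·7^p − 1·1^p = 7·(7^p − 1^p) + (6)·1^p. The first term is divisible by 6 by the inductive hypothesis, and the second term (6)·1^p is divisible by 6 since 6 | 6. Hence 6 | h(p+1).
By induction, the statement is established for all N ≥ 1.
Therefore the largest such d is 6.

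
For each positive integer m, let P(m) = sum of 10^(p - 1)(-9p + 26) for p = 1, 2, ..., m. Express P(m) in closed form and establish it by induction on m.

P(m) = 10^m(-m + 3) - 3

We claim P(m) = 10^m(-m + 3) - 3 for all m ≥ 1.
When m = 1: P(1) = 17, and the closed form gives 17. They agree.
For the inductive step, assume it holds for an arbitrary p ≥ 1, so P(p) = 10^p(-p + 3) - 3.
Then P(p+1) = P(p) + (10^p(-9p + 17)) = (10^p(-p + 3) - 3) + (10^p(-9p + 17)).
Simplifying, P(p+1) = -10·10^p·p + 20·10^p - 3 = 10^(p+1)(-(p+1) + 3) - 3,
which is the closed form with m = p+1.
Hence, by induction on m, the claim holds for every m ≥ 1.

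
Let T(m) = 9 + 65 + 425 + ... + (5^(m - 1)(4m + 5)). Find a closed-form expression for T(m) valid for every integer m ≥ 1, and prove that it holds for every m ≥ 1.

We claim T(m) = 5^m(m + 1) - 1 for all m ≥ 1.
When m = 1: T(1) = 9, and the closed form gives 9. They agree.
For the inductive step, assume it holds for an arbitrary i ≥ 1, so T(i) = 5^i(i + 1) - 1.
Then T(i+1) = T(i) + (5^i(4i + 9)) = (5^i(i + 1) - 1) + (5^i(4i + 9)).
Simplifying, T(i+1) = 5·5^i·i + 10·5^i - 1 = 5^(i+1)((i+1) + 1) - 1,
which is the closed form with m = i+1.
This completes the induction.

T(m) = 5^m(m + 1) - 1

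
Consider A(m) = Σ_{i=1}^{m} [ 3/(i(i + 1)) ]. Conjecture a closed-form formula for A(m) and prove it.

A(m) = 3m/(m + 1)

We claim A(m) = 3m/(m + 1) for all m ≥ 1.
Base step (m = 1): A(1) = 3/2, and the closed form gives 3/2. They agree.
Inductive step: suppose the statement holds for some i ≥ 1, so A(i) = 3i/(i + 1).
Then A(i+1) = A(i) + (3/((i + 1)(i + 2))) = (3i/(i + 1)) + (3/((i + 1)(i + 2))).
Simplifying, A(i+1) = 3(i + 1)/(i + 2) = 3(i+1)/((i+1) + 1),
which is the closed form with m = i+1.
By induction, the statement is established for all m ≥ 1.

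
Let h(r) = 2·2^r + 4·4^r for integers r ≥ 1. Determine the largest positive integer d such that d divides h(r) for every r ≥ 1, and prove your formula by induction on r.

d = 4

Computing the first values: h(1) = 20 and h(2) = 72; gcd(20, 72) = 4, so d ≤ 4.
We prove 4 | 2·2^r + 4·4^r for all r ≥ 1 by induction on r.
Base case (r = 1): h(1) = 20 = 4·(5), so 4 | h(1).
Suppose the result is true for r = j, i.e. 4 | h(j). Then
h(j+1) − 4·h(j) = (2·2^(j+1) + 4·4^(j+1)) − 4·(2·2^j + 4·4^j) = (2)·2^j·(2 − 4) = (-4)·2^j. Since 4 | h(j) by the inductive hypothesis, 4 | 4·h(j); and 4 | -4 since -4 = 4·-1. Therefore 4 | h(j+1).
By the principle of mathematical induction, the result holds for all r ≥ 1.
Therefore the largest such d is 4.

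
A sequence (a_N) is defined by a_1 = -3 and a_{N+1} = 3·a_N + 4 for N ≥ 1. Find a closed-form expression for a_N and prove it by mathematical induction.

Computing the first terms: a_1 = -3, a_2 = -5, a_3 = -11. This suggests a_N = -3^(N - 1) - 2.
Base case (N = 1): the formula gives -3 = -3 = a_1.
Suppose the result is true for N = r, so a_r = -3^(r - 1) - 2.
Then a_{r+1} = 3·a_r + 4 = 3·(-3^(r - 1) - 2) + 4 = -3^r - 2 = -3^((r+1) - 1) - 2,
which is the claimed formula at N = r+1.
Hence, by induction on N, the claim holds for every N ≥ 1.

a_N = -3^(N - 1) - 2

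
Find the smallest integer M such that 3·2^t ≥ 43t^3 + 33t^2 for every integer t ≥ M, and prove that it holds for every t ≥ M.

At t = 15: 98304 < 152550, so the inequality fails and M ≥ 16. We prove 3·2^t ≥ 43t^3 + 33t^2 for all t ≥ 16.
For the base case t = 16: 3·2^t = 196608 and 43t^3 + 33t^2 = 184576, so 196608 ≥ 184576.
Inductive step: suppose the statement holds for some k ≥ 16, so 3·2^k ≥ 43k^3 + 33k^2.
Then 3·2^(k + 1) = 2·(3·2^k) ≥ 2·(43k^3 + 33k^2).
Also, for k ≥ 16 we have 2·(43k^3 + 33k^2) ≥ 43(k+1)^3 + 33(k+1)^2, since 2·(43k^3 + 33k^2) − (43(k+1)^3 + 33(k+1)^2) = 43k^3 - 96k^2 - 195k - 76, which is nonnegative for all k ≥ 16.
Combining, 3·2^(k + 1) ≥ 43(k+1)^3 + 33(k+1)^2.
By induction, the statement is established for all t ≥ 16.
Hence the smallest such M is 16.

M = 16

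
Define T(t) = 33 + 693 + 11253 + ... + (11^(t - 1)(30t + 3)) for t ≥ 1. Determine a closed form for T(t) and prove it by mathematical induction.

We claim T(t) = 3·11^t·t for all t ≥ 1.
Base case (t = 1): T(1) = 33, and the closed form gives 33. They agree.
For the inductive step, assume it holds for an arbitrary k ≥ 1, so T(k) = 3·11^k·k.
Then T(k+1) = T(k) + (11^k(30k + 33)) = (3·11^k·k) + (11^k(30k + 33)).
Simplifying, T(k+1) = 33·11^k(k + 1) = 3·11^(k+1)·(k+1),
which is the closed form with t = k+1.
Hence, by induction on t, the claim holds for every t ≥ 1.

T(t) = 3·11^t·t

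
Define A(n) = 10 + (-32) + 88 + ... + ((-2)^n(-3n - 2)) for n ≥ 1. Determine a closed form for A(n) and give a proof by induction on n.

We claim A(n) = -2(-2)^n(n + 1) + 2 for all n ≥ 1.
For the base case n = 1: A(1) = 10, and the closed form gives 10. They agree.
Inductive step: assume the claim holds for n = j, so A(j) = -2(-2)^j(j + 1) + 2.
Then A(j+1) = A(j) + (2(-2)^j(3j + 5)) = (-2(-2)^j(j + 1) + 2) + (2(-2)^j(3j + 5)).
Simplifying, A(j+1) = 4(-2)^j·j + 8(-2)^j + 2 = -2(-2)^(j+1)((j+1) + 1) + 2,
which is the closed form with n = j+1.
By the principle of mathematical induction, the result holds for all n ≥ 1.

A(n) = -2(-2)^n(n + 1) + 2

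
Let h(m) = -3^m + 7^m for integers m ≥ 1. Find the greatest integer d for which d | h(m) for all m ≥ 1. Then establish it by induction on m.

d = 4

Computing the first values: h(1) = 4 and h(2) = 40; gcd(4, 40) = 4, so d ≤ 4.
We prove 4 | -3^m + 7^m for all m ≥ 1 by induction on m.
Base step (m = 1): h(1) = 4 = 4·(1), so 4 | h(1).
Inductive step: suppose the statement holds for some k ≥ 1, i.e. 4 | h(k). Then
7^{k+1} − 3^{k+1} = 7·7^k − 3·3^k = 7·(7^k − 3^k) + (4)·3^k. The first term is divisible by 4 by the inductive hypothesis, and the second term (4)·3^k is divisible by 4 since 4 | 4. Hence 4 | h(k+1).
By the principle of mathematical induction, the result holds for all m ≥ 1.
Therefore the largest such d is 4.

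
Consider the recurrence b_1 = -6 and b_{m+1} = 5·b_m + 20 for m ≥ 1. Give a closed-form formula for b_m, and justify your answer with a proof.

b_m = -5^(m - 1) - 5

Computing the first terms: b_1 = -6, b_2 = -10, b_3 = -30. This suggests b_m = -5^(m - 1) - 5.
For the base case m = 1: the formula gives -6 = -6 = b_1.
For the inductive step, assume it holds for an arbitrary p ≥ 1, so b_p = -5^(p - 1) - 5.
Then b_{p+1} = 5·b_p + 20 = 5·(-5^(p - 1) - 5) + 20 = -5^p - 5 = -5^((p+1) - 1) - 5,
which is the claimed formula at m = p+1.
By induction, the statement is established for all m ≥ 1.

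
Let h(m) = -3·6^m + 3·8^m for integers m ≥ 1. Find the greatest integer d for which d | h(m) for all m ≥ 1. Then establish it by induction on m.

d = 6

Computing the first values: h(1) = 6 and h(2) = 84; gcd(6, 84) = 6, so d ≤ 6.
We prove 6 | -3·6^m + 3·8^m for all m ≥ 1 by induction on m.
Base step (m = 1): h(1) = 6 = 6·(1), so 6 | h(1).
Inductive step: suppose the statement holds for some j ≥ 1, i.e. 6 | h(j). Then
h(j+1) − 8·h(j) = (-3·6^(j+1) + 3·8^(j+1)) − 8·(-3·6^j + 3·8^j) = (-3)·6^j·(6 − 8) = (6)·6^j. Since 6 | h(j) by the inductive hypothesis, 6 | 8·h(j); and 6 | 6 since 6 = 6·1. Therefore 6 | h(j+1).
By the principle of mathematical induction, the result holds for all m ≥ 1.
Therefore the largest such d is 6.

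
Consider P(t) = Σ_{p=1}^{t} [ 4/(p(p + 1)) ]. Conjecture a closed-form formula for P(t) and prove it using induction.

We claim P(t) = 4t/(t + 1) for all t ≥ 1.
For the base case t = 1: P(1) = 2, and the closed form gives 2. They agree.
Inductive step: assume the claim holds for t = p, so P(p) = 4p/(p + 1).
Then P(p+1) = P(p) + (4/((p + 1)(p + 2))) = (4p/(p + 1)) + (4/((p + 1)(p + 2))).
Simplifying, P(p+1) = 4(p + 1)/(p + 2) = 4(p+1)/((p+1) + 1),
which is the closed form with t = p+1.
Hence, by induction on t, the claim holds for every t ≥ 1.

P(t) = 4t/(t + 1)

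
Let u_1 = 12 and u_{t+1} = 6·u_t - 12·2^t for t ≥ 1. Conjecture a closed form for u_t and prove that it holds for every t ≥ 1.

Computing the first terms: u_1 = 12, u_2 = 48, u_3 = 240. This suggests u_t = 3·2^t + 6^t.
For the base case t = 1: the formula gives 12 = 12 = u_1.
Suppose the result is true for t = j, so u_j = 3·2^j + 6^j.
Then u_{j+1} = 6·u_j - 12·2^j = 6·(3·2^j + 6^j) - 12·2^j = 3·2^(j + 1) + 6^(j + 1),
which is the claimed formula at t = j+1.
This completes the induction.

u_t = 3·2^t + 6^t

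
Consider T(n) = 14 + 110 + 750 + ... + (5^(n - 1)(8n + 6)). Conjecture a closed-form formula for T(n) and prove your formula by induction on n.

T(n) = 5^n(2n + 1) - 1

We claim T(n) = 5^n(2n + 1) - 1 for all n ≥ 1.
Base step (n = 1): T(1) = 14, and the closed form gives 14. They agree.
For the inductive step, assume it holds for an arbitrary r ≥ 1, so T(r) = 5^r(2r + 1) - 1.
Then T(r+1) = T(r) + (5^r(8r + 14)) = (5^r(2r + 1) - 1) + (5^r(8r + 14)).
Simplifying, T(r+1) = 10·5^r·r + 15·5^r - 1 = 5^(r+1)(2(r+1) + 1) - 1,
which is the closed form with n = r+1.
This completes the induction.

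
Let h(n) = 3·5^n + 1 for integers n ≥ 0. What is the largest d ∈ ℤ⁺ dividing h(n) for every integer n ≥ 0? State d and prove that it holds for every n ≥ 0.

Computing the first values: h(0) = 4 and h(1) = 16; gcd(4, 16) = 4, so d ≤ 4.
We prove 4 | 3·5^n + 1 for all n ≥ 0 by induction on n.
For the base case n = 0: h(0) = 4 = 4·(1), so 4 | h(0).
Inductive step: suppose the statement holds for some i ≥ 0, i.e. 4 | h(i). Then
h(i+1) = 3·5^(i+1) + 1 = 5·(3·5^i + 1) - 4 = 5·h(i) - 4. The first term is divisible by 4 by the inductive hypothesis, and -4 is divisible by 4. Hence 4 | h(i+1).
This completes the induction.
Therefore the largest such d is 4.

d = 4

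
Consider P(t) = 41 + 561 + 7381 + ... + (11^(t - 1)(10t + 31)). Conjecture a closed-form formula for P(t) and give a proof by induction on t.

P(t) = 11^t(t + 3) - 3

We claim P(t) = 11^t(t + 3) - 3 for all t ≥ 1.
When t = 1: P(1) = 41, and the closed form gives 41. They agree.
Suppose the result is true for t = k, so P(k) = 11^k(k + 3) - 3.
Then P(k+1) = P(k) + (11^k(10k + 41)) = (11^k(k + 3) - 3) + (11^k(10k + 41)).
Simplifying, P(k+1) = 11·11^k·k + 44·11^k - 3 = 11^(k+1)((k+1) + 3) - 3,
which is the closed form with t = k+1.
By induction, the statement is established for all t ≥ 1.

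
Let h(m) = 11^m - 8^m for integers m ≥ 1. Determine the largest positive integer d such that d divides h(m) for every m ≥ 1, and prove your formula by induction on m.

Computing the first values: h(1) = 3 and h(2) = 57; gcd(3, 57) = 3, so d ≤ 3.
We prove 3 | 11^m - 8^m for all m ≥ 1 by induction on m.
For the base case m = 1: h(1) = 3 = 3·(1), so 3 | h(1).
Inductive step: suppose the statement holds for some k ≥ 1, i.e. 3 | h(k). Then
11^{k+1} − 8^{k+1} = 11·11^k − 8·8^k = 11·(11^k − 8^k) + (3)·8^k. The first term is divisible by 3 by the inductive hypothesis, and the second term (3)·8^k is divisible by 3 since 3 | 3. Hence 3 | h(k+1).
By the principle of mathematical induction, the result holds for all m ≥ 1.
Therefore the largest such d is 3.

d = 3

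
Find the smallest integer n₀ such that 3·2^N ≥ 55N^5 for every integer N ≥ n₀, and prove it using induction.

At N = 28: 805306368 < 946570240, so the inequality fails and n₀ ≥ 29. We prove 3·2^N ≥ 55N^5 for all N ≥ 29.
For the base case N = 29: 3·2^N = 1610612736 and 55N^5 = 1128113195, so 1610612736 ≥ 1128113195.
Suppose the result is true for N = p, so 3·2^p ≥ 55p^5.
Then 3·2^(p + 1) = 2·(3·2^p) ≥ 2·(55p^5).
Also, for p ≥ 29 we have 2·(55p^5) ≥ 55(p+1)^5, since 2 ≥ (1 + 1/p)^5 for all p ≥ 29.
Combining, 3·2^(p + 1) ≥ 55(p+1)^5.
This completes the induction.
Hence the smallest such n₀ is 29.

n₀ = 29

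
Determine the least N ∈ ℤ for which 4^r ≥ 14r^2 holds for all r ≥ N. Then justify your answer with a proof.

N = 4

At r = 3: 64 < 126, so the inequality fails and N ≥ 4. We prove 4^r ≥ 14r^2 for all r ≥ 4.
Base step (r = 4): 4^r = 256 and 14r^2 = 224, so 256 ≥ 224.
For the inductive step, assume it holds for an arbitrary i ≥ 4, so 4^i ≥ 14i^2.
Then 4^(i + 1) = 4·(4^i) ≥ 4·(14i^2).
Also, for i ≥ 4 we have 4·(14i^2) ≥ 14(i+1)^2, since 4 ≥ (1 + 1/i)^2 for all i ≥ 4.
Combining, 4^(i + 1) ≥ 14(i+1)^2.
Hence, by induction on r, the claim holds for every r ≥ 4.
Hence the smallest such N is 4.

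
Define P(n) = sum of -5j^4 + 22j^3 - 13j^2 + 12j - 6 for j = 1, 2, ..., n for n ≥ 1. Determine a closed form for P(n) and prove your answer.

We claim P(n) = -n(n^4 - 3n^3 - 5n^2 - 5n + 2) for all n ≥ 1.
Base step (n = 1): P(1) = 10, and the closed form gives 10. They agree.
Suppose the result is true for n = j, so P(j) = j(-j^4 + 3j^3 + 5j^2 + 5j - 2).
Then P(j+1) = P(j) + (-5j^4 + 2j^3 + 23j^2 + 32j + 10) = (j(-j^4 + 3j^3 + 5j^2 + 5j - 2)) + (-5j^4 + 2j^3 + 23j^2 + 32j + 10).
Simplifying, P(j+1) = -(j + 1)(j^4 + j^3 - 8j^2 - 20j - 10) = -(j+1)((j+1)^4 - 3(j+1)^3 - 5(j+1)^2 - 5(j+1) + 2),
which is the closed form with n = j+1.
By induction, the statement is established for all n ≥ 1.

P(n) = -n(n^4 - 3n^3 - 5n^2 - 5n + 2)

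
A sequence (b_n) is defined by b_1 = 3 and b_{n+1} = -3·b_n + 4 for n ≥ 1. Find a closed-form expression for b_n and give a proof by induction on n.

b_n = 2(-3)^(n - 1) + 1

Computing the first terms: b_1 = 3, b_2 = -5, b_3 = 19. This suggests b_n = 2(-3)^(n - 1) + 1.
Base step (n = 1): the formula gives 3 = 3 = b_1.
Suppose the result is true for n = i, so b_i = 2(-3)^(i - 1) + 1.
Then b_{i+1} = -3·b_i + 4 = -3·(2(-3)^(i - 1) + 1) + 4 = 2(-3)^i + 1 = 2(-3)^((i+1) - 1) + 1,
which is the claimed formula at n = i+1.
Hence, by induction on n, the claim holds for every n ≥ 1.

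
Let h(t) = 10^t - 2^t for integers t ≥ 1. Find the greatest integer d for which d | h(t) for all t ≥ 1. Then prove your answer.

Computing the first values: h(1) = 8 and h(2) = 96; gcd(8, 96) = 8, so d ≤ 8.
We prove 8 | 10^t - 2^t for all t ≥ 1 by induction on t.
Base step (t = 1): h(1) = 8 = 8·(1), so 8 | h(1).
Suppose the result is true for t = k, i.e. 8 | h(k). Then
10^{k+1} − 2^{k+1} = 10·10^k − 2·2^k = 10·(10^k − 2^k) + (8)·2^k. The first term is divisible by 8 by the inductive hypothesis, and the second term (8)·2^k is divisible by 8 since 8 | 8. Hence 8 | h(k+1).
This completes the induction.
Therefore the largest such d is 8.

d = 8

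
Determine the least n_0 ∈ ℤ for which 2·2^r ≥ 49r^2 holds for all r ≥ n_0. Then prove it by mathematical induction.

At r = 11: 4096 < 5929, so the inequality fails and n_0 ≥ 12. We prove 2·2^r ≥ 49r^2 for all r ≥ 12.
When r = 12: 2·2^r = 8192 and 49r^2 = 7056, so 8192 ≥ 7056.
Inductive step: suppose the statement holds for some m ≥ 12, so 2·2^m ≥ 49m^2.
Then 2·2^(m + 1) = 2·(2·2^m) ≥ 2·(49m^2).
Also, for m ≥ 12 we have 2·(49m^2) ≥ 49(m+1)^2, since 2 ≥ (1 + 1/m)^2 for all m ≥ 12.
Combining, 2·2^(m + 1) ≥ 49(m+1)^2.
By the principle of mathematical induction, the result holds for all r ≥ 12.
Hence the smallest such n_0 is 12.

n_0 = 12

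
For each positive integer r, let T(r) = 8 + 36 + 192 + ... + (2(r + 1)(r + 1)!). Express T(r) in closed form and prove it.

T(r) = 2(r + 2)! - 4

We claim T(r) = 2(r + 2)! - 4 for all r ≥ 1.
When r = 1: T(1) = 8, and the closed form gives 8. They agree.
Suppose the result is true for r = m, so T(m) = 2(m + 2)! - 4.
Then T(m+1) = T(m) + (2(m + 2)(m + 2)!) = (2(m + 2)! - 4) + (2(m + 2)(m + 2)!).
Simplifying, T(m+1) = 2((m+1) + 2)! - 4,
which is the closed form with r = m+1.
By the principle of mathematical induction, the result holds for all r ≥ 1.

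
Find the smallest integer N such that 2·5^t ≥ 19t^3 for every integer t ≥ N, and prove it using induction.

N = 4

At t = 3: 250 < 513, so the inequality fails and N ≥ 4. We prove 2·5^t ≥ 19t^3 for all t ≥ 4.
Base case (t = 4): 2·5^t = 1250 and 19t^3 = 1216, so 1250 ≥ 1216.
Inductive step: assume the claim holds for t = j, so 2·5^j ≥ 19j^3.
Then 2·5^(j + 1) = 5·(2·5^j) ≥ 5·(19j^3).
Also, for j ≥ 4 we have 5·(19j^3) ≥ 19(j+1)^3, since 5 ≥ (1 + 1/j)^3 for all j ≥ 4.
Combining, 2·5^(j + 1) ≥ 19(j+1)^3.
By the principle of mathematical induction, the result holds for all t ≥ 4.
Hence the smallest such N is 4.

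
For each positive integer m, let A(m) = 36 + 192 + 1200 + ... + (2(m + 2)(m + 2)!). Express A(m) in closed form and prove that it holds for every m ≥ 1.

A(m) = 2(m + 3)! - 12

We claim A(m) = 2(m + 3)! - 12 for all m ≥ 1.
Base step (m = 1): A(1) = 36, and the closed form gives 36. They agree.
Inductive step: suppose the statement holds for some p ≥ 1, so A(p) = 2(p + 3)! - 12.
Then A(p+1) = A(p) + (2(p + 3)(p + 3)!) = (2(p + 3)! - 12) + (2(p + 3)(p + 3)!).
Simplifying, A(p+1) = 2((p+1) + 3)! - 12,
which is the closed form with m = p+1.
By induction, the statement is established for all m ≥ 1.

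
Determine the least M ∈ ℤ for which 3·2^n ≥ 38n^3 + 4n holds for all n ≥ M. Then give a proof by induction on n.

M = 16

At n = 15: 98304 < 128310, so the inequality fails and M ≥ 16. We prove 3·2^n ≥ 38n^3 + 4n for all n ≥ 16.
Base case (n = 16): 3·2^n = 196608 and 38n^3 + 4n = 155712, so 196608 ≥ 155712.
For the inductive step, assume it holds for an arbitrary r ≥ 16, so 3·2^r ≥ 38r^3 + 4r.
Then 3·2^(r + 1) = 2·(3·2^r) ≥ 2·(38r^3 + 4r).
Also, for r ≥ 16 we have 2·(38r^3 + 4r) ≥ 38(r+1)^3 + 4(r+1), since 2·(38r^3 + 4r) − (38(r+1)^3 + 4(r+1)) = 38r^3 - 114r^2 - 110r - 42, which is nonnegative for all r ≥ 16.
Combining, 3·2^(r + 1) ≥ 38(r+1)^3 + 4(r+1).
By the principle of mathematical induction, the result holds for all n ≥ 16.
Hence the smallest such M is 16.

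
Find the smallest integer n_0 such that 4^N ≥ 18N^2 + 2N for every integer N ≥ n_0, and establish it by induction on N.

n_0 = 5

At N = 4: 256 < 296, so the inequality fails and n_0 ≥ 5. We prove 4^N ≥ 18N^2 + 2N for all N ≥ 5.
When N = 5: 4^N = 1024 and 18N^2 + 2N = 460, so 1024 ≥ 460.
Inductive step: suppose the statement holds for some p ≥ 5, so 4^p ≥ 18p^2 + 2p.
Then 4^(p + 1) = 4·(4^p) ≥ 4·(18p^2 + 2p).
Also, for p ≥ 5 we have 4·(18p^2 + 2p) ≥ 18(p+1)^2 + 2(p+1), since 4·(18p^2 + 2p) − (18(p+1)^2 + 2(p+1)) = 54p^2 - 30p - 20, which is nonnegative for all p ≥ 5.
Combining, 4^(p + 1) ≥ 18(p+1)^2 + 2(p+1).
Hence, by induction on N, the claim holds for every N ≥ 5.
Hence the smallest such n_0 is 5.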